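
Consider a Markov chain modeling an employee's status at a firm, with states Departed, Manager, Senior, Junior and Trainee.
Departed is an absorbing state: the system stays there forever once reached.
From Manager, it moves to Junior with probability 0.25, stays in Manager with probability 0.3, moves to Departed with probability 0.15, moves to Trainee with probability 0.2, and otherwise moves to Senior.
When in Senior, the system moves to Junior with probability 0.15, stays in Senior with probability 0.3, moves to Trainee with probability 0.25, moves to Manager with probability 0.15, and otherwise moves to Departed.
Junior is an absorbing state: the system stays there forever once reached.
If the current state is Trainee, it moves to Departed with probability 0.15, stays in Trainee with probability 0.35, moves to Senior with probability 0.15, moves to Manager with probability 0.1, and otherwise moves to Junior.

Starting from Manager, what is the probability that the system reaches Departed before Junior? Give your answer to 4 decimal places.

0.3886

Let h(s) be the probability of absorption at Departed starting from transient state s. Then h(Departed) = 1 and h(Junior) = 0. By first-step analysis:
h(Manager) = 0.15·1 + 0.3·h(Manager) + 0.1·h(Senior) + 0.25·0 + 0.2·h(Trainee)
h(Senior) = 0.15·1 + 0.15·h(Manager) + 0.3·h(Senior) + 0.15·0 + 0.25·h(Trainee)
h(Trainee) = 0.15·1 + 0.1·h(Manager) + 0.15·h(Senior) + 0.25·0 + 0.35·h(Trainee)
Solving: h(Manager) = 0.3886, h(Senior) = 0.4374, h(Trainee) = 0.3915.
Starting from Manager, the probability is 0.3886.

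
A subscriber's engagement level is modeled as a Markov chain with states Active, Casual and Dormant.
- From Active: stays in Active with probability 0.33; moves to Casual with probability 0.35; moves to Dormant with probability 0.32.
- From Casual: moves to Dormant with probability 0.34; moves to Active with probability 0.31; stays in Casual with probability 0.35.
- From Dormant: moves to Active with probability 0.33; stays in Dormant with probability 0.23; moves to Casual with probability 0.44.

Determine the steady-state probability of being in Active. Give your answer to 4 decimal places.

0.3225

Let the stationary distribution be π with π = πP and π_1 + π_2 + π_3 = 1.
π_1 = 0.33·π_1 + 0.31·π_2 + 0.33·π_3
π_2 = 0.35·π_1 + 0.35·π_2 + 0.44·π_3
Solving with the normalization constraint gives π = (0.3225, 0.3770, 0.3005).
So the stationary probability of Active is 0.3225.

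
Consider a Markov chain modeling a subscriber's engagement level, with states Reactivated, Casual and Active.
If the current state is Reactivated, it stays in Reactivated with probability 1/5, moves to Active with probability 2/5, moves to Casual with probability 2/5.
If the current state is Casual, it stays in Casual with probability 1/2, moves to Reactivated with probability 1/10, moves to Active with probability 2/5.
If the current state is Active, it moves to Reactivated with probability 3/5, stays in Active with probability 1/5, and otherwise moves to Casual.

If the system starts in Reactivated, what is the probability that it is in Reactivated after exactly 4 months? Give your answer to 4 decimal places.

Propagate the distribution vector 4 months from Reactivated.
After 0 months: (1.0000, 0.0000, 0.0000)
After 1 month: (0.2000, 0.4000, 0.4000)
After 2 months: (0.3200, 0.3600, 0.3200)
After 3 months: (0.2920, 0.3720, 0.3360)
After 4 months: (0.2972, 0.3700, 0.3328)
P(in Reactivated after 4 months) = 0.2972

0.2972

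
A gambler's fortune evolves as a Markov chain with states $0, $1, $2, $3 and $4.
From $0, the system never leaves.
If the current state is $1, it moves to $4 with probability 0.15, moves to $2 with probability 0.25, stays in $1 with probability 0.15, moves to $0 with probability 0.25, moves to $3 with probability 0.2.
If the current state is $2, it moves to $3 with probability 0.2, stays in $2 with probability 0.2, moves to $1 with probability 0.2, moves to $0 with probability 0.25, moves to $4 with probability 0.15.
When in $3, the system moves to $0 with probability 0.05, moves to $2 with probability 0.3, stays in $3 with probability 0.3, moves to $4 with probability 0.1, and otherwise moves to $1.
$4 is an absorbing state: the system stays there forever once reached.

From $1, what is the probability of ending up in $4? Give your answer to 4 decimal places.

0.4032

Let h(s) be the probability of absorption at $4 starting from transient state s. Then h($4) = 1 and h($0) = 0. By first-step analysis:
h($1) = 0.25·0 + 0.15·h($1) + 0.25·h($2) + 0.2·h($3) + 0.15·1
h($2) = 0.25·0 + 0.2·h($1) + 0.2·h($2) + 0.2·h($3) + 0.15·1
h($3) = 0.05·0 + 0.25·h($1) + 0.3·h($2) + 0.3·h($3) + 0.1·1
Solving: h($1) = 0.4032, h($2) = 0.4032, h($3) = 0.4597.
Starting from $1, the probability is 0.4032.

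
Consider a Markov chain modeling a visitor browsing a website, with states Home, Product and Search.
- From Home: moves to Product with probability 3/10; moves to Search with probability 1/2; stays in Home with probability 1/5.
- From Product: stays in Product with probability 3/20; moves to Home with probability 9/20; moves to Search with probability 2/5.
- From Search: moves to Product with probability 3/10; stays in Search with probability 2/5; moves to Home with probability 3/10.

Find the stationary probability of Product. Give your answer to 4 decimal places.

Let the stationary distribution be π with π = πP and π_1 + π_2 + π_3 = 1.
π_1 = 0.2·π_1 + 0.45·π_2 + 0.3·π_3
π_2 = 0.3·π_1 + 0.15·π_2 + 0.3·π_3
Solving with the normalization constraint gives π = (0.3083, 0.2609, 0.4308).
So the stationary probability of Product is 0.2609.

0.2609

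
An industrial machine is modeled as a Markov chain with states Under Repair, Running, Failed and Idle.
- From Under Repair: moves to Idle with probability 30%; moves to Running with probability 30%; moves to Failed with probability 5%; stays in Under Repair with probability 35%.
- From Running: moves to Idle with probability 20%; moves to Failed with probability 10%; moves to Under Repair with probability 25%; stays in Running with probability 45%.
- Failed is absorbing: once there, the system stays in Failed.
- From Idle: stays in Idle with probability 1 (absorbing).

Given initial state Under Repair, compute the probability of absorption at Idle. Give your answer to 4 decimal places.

Let h(s) be the probability of absorption at Idle starting from transient state s. Then h(Idle) = 1 and h(Failed) = 0. By first-step analysis:
h(Under Repair) = 0.35·h(Under Repair) + 0.3·h(Running) + 0.05·0 + 0.3·1
h(Running) = 0.25·h(Under Repair) + 0.45·h(Running) + 0.1·0 + 0.2·1
Solving: h(Under Repair) = 0.7965, h(Running) = 0.7257.
Starting from Under Repair, the probability is 0.7965.

0.7965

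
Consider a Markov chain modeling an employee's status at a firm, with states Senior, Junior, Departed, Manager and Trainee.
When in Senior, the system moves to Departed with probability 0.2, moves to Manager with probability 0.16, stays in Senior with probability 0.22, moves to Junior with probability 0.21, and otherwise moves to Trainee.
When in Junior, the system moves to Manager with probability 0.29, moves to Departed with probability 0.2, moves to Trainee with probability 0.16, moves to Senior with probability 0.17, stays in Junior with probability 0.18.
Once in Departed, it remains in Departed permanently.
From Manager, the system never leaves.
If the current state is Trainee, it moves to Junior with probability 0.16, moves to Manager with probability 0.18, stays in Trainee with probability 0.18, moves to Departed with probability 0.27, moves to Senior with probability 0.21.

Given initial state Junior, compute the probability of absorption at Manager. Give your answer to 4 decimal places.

Let h(s) be the probability of absorption at Manager starting from transient state s. Then h(Manager) = 1 and h(Departed) = 0. By first-step analysis:
h(Senior) = 0.22·h(Senior) + 0.21·h(Junior) + 0.2·0 + 0.16·1 + 0.21·h(Trainee)
h(Junior) = 0.17·h(Senior) + 0.18·h(Junior) + 0.2·0 + 0.29·1 + 0.16·h(Trainee)
h(Trainee) = 0.21·h(Senior) + 0.16·h(Junior) + 0.27·0 + 0.18·1 + 0.18·h(Trainee)
Solving: h(Senior) = 0.4697, h(Junior) = 0.5378, h(Trainee) = 0.4447.
Starting from Junior, the probability is 0.5378.

0.5378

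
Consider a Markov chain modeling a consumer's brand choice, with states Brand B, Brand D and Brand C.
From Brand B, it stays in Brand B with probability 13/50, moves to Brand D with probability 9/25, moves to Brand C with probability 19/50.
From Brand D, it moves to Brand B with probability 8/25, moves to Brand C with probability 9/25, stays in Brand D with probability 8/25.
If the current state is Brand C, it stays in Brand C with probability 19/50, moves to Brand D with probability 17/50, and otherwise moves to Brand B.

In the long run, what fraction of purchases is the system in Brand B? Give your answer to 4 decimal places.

Let the stationary distribution be π with π = πP and π_1 + π_2 + π_3 = 1.
π_1 = 0.26·π_1 + 0.32·π_2 + 0.28·π_3
π_2 = 0.36·π_1 + 0.32·π_2 + 0.34·π_3
Solving with the normalization constraint gives π = (0.2878, 0.3390, 0.3732).
So the stationary probability of Brand B is 0.2878.

0.2878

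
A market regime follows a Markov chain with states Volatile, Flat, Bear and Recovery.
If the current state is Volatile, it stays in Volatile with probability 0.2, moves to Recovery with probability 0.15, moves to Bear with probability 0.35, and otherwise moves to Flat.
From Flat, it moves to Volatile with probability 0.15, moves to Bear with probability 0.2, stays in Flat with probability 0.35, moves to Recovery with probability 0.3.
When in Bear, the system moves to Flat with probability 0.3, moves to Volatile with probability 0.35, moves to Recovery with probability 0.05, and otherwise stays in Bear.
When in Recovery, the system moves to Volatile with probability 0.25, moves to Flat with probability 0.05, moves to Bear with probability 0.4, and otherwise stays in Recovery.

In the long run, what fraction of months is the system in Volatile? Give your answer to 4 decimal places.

Let the stationary distribution be π with π = πP and π_1 + π_2 + π_3 + π_4 = 1.
π_1 = 0.2·π_1 + 0.15·π_2 + 0.35·π_3 + 0.25·π_4
π_2 = 0.3·π_1 + 0.35·π_2 + 0.3·π_3 + 0.05·π_4
π_3 = 0.35·π_1 + 0.2·π_2 + 0.3·π_3 + 0.4·π_4
Solving with the normalization constraint gives π = (0.2417, 0.2664, 0.3042, 0.1877).
So the stationary probability of Volatile is 0.2417.

0.2417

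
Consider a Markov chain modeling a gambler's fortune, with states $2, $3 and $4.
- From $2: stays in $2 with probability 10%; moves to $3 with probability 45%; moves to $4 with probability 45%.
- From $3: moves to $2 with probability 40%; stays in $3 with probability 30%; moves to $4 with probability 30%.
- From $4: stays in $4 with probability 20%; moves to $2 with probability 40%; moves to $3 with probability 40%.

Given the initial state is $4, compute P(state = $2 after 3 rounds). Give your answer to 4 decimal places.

Propagate the distribution vector 3 rounds from $4.
After 0 rounds: (0.0000, 0.0000, 1.0000)
After 1 round: (0.4000, 0.4000, 0.2000)
After 2 rounds: (0.2800, 0.3800, 0.3400)
After 3 rounds: (0.3160, 0.3760, 0.3080)
P(in $2 after 3 rounds) = 0.3160

0.3160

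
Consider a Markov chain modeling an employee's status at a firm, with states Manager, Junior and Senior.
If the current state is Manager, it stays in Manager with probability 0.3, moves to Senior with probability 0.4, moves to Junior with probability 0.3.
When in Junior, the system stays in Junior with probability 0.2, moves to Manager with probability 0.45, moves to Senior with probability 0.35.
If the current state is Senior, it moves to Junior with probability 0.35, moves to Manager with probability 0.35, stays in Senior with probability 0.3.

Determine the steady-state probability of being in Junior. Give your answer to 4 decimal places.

Let the stationary distribution be π with π = πP and π_1 + π_2 + π_3 = 1.
π_1 = 0.3·π_1 + 0.45·π_2 + 0.35·π_3
π_2 = 0.3·π_1 + 0.2·π_2 + 0.35·π_3
Solving with the normalization constraint gives π = (0.3608, 0.2887, 0.3505).
So the stationary probability of Junior is 0.2887.

0.2887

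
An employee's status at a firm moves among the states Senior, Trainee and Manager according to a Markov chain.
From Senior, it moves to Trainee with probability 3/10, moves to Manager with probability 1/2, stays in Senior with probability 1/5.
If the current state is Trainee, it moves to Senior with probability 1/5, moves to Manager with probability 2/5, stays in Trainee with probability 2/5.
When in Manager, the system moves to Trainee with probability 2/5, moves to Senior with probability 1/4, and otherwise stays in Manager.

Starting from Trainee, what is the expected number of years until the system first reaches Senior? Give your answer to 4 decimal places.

4.5652

Let t(s) be the expected number of years to first reach Senior from state s, with t(Senior) = 0. Conditioning on the first year:
t(Trainee) = 1 + 0.4·t(Trainee) + 0.4·t(Manager)
t(Manager) = 1 + 0.4·t(Trainee) + 0.35·t(Manager)
Solving: t(Trainee) = 4.5652, t(Manager) = 4.3478.
Expected years from Trainee to Senior: 4.5652.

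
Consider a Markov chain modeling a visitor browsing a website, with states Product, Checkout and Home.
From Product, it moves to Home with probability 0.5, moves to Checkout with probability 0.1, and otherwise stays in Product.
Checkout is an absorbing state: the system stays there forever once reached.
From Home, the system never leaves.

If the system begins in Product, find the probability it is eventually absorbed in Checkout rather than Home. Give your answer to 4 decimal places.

Let h(s) be the probability of absorption at Checkout starting from transient state s. Then h(Checkout) = 1 and h(Home) = 0. By first-step analysis:
h(Product) = 0.4·h(Product) + 0.1·1 + 0.5·0
Solving: h(Product) = 0.1667.
Starting from Product, the probability is 0.1667.

0.1667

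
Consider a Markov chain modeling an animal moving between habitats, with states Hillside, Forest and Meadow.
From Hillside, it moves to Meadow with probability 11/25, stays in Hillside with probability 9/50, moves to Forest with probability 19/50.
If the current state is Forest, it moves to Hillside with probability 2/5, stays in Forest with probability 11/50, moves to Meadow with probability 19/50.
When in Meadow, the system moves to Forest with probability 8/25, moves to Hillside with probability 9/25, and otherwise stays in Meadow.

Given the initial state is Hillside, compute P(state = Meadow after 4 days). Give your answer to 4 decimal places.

Propagate the distribution vector 4 days from Hillside.
After 0 days: (1.0000, 0.0000, 0.0000)
After 1 day: (0.1800, 0.3800, 0.4400)
After 2 days: (0.3428, 0.2928, 0.3644)
After 3 days: (0.3100, 0.3113, 0.3787)
After 4 days: (0.3167, 0.3075, 0.3759)
P(in Meadow after 4 days) = 0.3759

0.3759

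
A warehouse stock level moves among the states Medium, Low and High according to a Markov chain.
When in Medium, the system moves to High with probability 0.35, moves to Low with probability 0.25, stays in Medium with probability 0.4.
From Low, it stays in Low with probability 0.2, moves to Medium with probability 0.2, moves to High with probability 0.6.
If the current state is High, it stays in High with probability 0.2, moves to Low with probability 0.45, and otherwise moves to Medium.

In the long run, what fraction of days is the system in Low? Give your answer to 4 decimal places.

0.3089

Let the stationary distribution be π with π = πP and π_1 + π_2 + π_3 = 1.
π_1 = 0.4·π_1 + 0.2·π_2 + 0.35·π_3
π_2 = 0.25·π_1 + 0.2·π_2 + 0.45·π_3
Solving with the normalization constraint gives π = (0.3197, 0.3089, 0.3715).
So the stationary probability of Low is 0.3089.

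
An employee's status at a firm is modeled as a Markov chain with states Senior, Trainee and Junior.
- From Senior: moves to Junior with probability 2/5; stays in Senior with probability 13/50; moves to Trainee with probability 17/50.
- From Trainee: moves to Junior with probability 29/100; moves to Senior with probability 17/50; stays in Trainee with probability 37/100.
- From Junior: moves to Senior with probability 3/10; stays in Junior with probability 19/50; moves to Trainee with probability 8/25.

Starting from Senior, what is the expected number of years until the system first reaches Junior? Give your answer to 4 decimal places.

2.7667

Let t(s) be the expected number of years to first reach Junior from state s, with t(Junior) = 0. Conditioning on the first year:
t(Senior) = 1 + 0.26·t(Senior) + 0.34·t(Trainee)
t(Trainee) = 1 + 0.34·t(Senior) + 0.37·t(Trainee)
Solving: t(Senior) = 2.7667, t(Trainee) = 3.0804.
Expected years from Senior to Junior: 2.7667.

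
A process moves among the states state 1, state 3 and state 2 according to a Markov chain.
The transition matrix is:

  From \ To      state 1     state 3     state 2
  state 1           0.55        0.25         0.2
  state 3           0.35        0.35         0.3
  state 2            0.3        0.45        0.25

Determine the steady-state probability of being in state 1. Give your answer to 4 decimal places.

Let the stationary distribution be π with π = πP and π_1 + π_2 + π_3 = 1.
π_1 = 0.55·π_1 + 0.35·π_2 + 0.3·π_3
π_2 = 0.25·π_1 + 0.35·π_2 + 0.45·π_3
Solving with the normalization constraint gives π = (0.4222, 0.3323, 0.2455).
So the stationary probability of state 1 is 0.4222.

0.4222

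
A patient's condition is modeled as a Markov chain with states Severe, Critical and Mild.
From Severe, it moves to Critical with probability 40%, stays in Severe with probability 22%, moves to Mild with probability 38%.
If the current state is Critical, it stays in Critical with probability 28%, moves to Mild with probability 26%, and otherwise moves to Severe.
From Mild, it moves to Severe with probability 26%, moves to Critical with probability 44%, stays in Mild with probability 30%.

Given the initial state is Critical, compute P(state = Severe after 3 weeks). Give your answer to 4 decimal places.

Propagate the distribution vector 3 weeks from Critical.
After 0 weeks: (0.0000, 1.0000, 0.0000)
After 1 week: (0.4600, 0.2800, 0.2600)
After 2 weeks: (0.2976, 0.3768, 0.3256)
After 3 weeks: (0.3235, 0.3678, 0.3087)
P(in Severe after 3 weeks) = 0.3235

0.3235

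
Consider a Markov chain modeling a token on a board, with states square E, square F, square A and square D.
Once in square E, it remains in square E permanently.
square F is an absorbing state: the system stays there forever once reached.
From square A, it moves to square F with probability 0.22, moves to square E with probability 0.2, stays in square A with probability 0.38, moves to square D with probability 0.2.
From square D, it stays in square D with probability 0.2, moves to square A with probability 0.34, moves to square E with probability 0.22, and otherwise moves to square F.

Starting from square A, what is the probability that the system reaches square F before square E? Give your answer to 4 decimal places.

Let h(s) be the probability of absorption at square F starting from transient state s. Then h(square F) = 1 and h(square E) = 0. By first-step analysis:
h(square A) = 0.2·0 + 0.22·1 + 0.38·h(square A) + 0.2·h(square D)
h(square D) = 0.22·0 + 0.24·1 + 0.34·h(square A) + 0.2·h(square D)
Solving: h(square A) = 0.5234, h(square D) = 0.5224.
Starting from square A, the probability is 0.5234.

0.5234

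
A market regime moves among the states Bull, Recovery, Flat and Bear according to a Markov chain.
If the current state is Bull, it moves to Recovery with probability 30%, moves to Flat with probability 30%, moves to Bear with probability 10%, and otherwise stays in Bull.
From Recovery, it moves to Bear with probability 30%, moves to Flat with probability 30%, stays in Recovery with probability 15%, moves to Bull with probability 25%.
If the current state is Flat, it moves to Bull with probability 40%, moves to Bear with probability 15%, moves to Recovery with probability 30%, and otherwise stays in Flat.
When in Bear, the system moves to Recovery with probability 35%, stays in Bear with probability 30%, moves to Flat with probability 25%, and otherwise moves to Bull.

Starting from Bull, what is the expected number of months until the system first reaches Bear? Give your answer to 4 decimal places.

6.0526

Let t(s) be the expected number of months to first reach Bear from state s, with t(Bear) = 0. Conditioning on the first month:
t(Bull) = 1 + 0.3·t(Bull) + 0.3·t(Recovery) + 0.3·t(Flat)
t(Recovery) = 1 + 0.25·t(Bull) + 0.15·t(Recovery) + 0.3·t(Flat)
t(Flat) = 1 + 0.4·t(Bull) + 0.3·t(Recovery) + 0.15·t(Flat)
Solving: t(Bull) = 6.0526, t(Recovery) = 5.0000, t(Flat) = 5.7895.
Expected months from Bull to Bear: 6.0526.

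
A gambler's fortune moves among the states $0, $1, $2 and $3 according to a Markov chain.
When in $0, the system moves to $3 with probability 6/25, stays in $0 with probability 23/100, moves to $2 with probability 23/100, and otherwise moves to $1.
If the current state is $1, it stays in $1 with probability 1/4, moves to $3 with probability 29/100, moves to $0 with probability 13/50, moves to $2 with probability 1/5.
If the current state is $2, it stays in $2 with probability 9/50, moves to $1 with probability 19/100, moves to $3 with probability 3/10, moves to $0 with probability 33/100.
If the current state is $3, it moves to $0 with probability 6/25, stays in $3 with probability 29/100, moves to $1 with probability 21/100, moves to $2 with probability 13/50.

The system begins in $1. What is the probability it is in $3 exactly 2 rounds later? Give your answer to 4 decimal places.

0.2790

Propagate the distribution vector 2 rounds from $1.
After 0 rounds: (0.0000, 1.0000, 0.0000, 0.0000)
After 1 round: (0.2600, 0.2500, 0.2000, 0.2900)
After 2 rounds: (0.2604, 0.2394, 0.2212, 0.2790)
P(in $3 after 2 rounds) = 0.2790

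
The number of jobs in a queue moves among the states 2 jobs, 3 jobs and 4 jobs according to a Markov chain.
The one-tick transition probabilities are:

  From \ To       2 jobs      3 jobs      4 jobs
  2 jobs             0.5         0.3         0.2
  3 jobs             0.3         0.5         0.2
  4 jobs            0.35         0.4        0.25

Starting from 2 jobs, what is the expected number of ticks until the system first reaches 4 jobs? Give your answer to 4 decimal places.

Let t(s) be the expected number of ticks to first reach 4 jobs from state s, with t(4 jobs) = 0. Conditioning on the first tick:
t(2 jobs) = 1 + 0.5·t(2 jobs) + 0.3·t(3 jobs)
t(3 jobs) = 1 + 0.3·t(2 jobs) + 0.5·t(3 jobs)
Solving: t(2 jobs) = 5.0000, t(3 jobs) = 5.0000.
Expected ticks from 2 jobs to 4 jobs: 5.0000.

5.0000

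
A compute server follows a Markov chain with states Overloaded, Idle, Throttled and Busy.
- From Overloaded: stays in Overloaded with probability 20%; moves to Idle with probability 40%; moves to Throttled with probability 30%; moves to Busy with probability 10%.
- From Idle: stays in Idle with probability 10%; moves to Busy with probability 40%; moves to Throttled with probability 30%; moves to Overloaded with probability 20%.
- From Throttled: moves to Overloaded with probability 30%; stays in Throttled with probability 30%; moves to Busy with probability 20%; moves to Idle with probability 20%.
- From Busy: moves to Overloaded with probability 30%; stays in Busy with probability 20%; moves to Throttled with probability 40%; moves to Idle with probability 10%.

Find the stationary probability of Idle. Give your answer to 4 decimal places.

0.2083

Let the stationary distribution be π with π = πP and π_1 + π_2 + π_3 + π_4 = 1.
π_1 = 0.2·π_1 + 0.2·π_2 + 0.3·π_3 + 0.3·π_4
π_2 = 0.4·π_1 + 0.1·π_2 + 0.2·π_3 + 0.1·π_4
π_3 = 0.3·π_1 + 0.3·π_2 + 0.3·π_3 + 0.4·π_4
Solving with the normalization constraint gives π = (0.2538, 0.2083, 0.3216, 0.2163).
So the stationary probability of Idle is 0.2083.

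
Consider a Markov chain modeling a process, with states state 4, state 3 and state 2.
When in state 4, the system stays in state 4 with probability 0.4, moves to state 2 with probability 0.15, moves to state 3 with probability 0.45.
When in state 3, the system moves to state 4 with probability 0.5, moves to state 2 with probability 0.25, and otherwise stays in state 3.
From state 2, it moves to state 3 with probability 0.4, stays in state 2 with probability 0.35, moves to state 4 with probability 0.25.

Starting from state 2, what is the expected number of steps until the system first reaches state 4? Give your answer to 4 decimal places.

2.9677

Let t(s) be the expected number of steps to first reach state 4 from state s, with t(state 4) = 0. Conditioning on the first step:
t(state 3) = 1 + 0.25·t(state 3) + 0.25·t(state 2)
t(state 2) = 1 + 0.4·t(state 3) + 0.35·t(state 2)
Solving: t(state 3) = 2.3226, t(state 2) = 2.9677.
Expected steps from state 2 to state 4: 2.9677.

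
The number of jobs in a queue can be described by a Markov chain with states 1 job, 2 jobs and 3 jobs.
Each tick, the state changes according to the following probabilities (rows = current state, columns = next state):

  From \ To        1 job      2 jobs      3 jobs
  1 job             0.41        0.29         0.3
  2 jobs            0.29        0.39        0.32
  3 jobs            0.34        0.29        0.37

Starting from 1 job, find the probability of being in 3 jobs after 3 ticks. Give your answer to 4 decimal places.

Propagate the distribution vector 3 ticks from 1 job.
After 0 ticks: (1.0000, 0.0000, 0.0000)
After 1 tick: (0.4100, 0.2900, 0.3000)
After 2 ticks: (0.3542, 0.3190, 0.3268)
After 3 ticks: (0.3488, 0.3219, 0.3293)
P(in 3 jobs after 3 ticks) = 0.3293

0.3293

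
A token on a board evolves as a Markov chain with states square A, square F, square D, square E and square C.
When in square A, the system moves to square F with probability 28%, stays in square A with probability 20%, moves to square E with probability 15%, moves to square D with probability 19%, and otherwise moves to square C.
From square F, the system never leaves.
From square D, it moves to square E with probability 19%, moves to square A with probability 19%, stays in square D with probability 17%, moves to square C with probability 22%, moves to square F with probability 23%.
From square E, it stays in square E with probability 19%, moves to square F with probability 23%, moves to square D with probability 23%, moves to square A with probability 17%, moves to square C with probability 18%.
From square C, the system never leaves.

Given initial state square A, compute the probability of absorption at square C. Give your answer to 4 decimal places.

Let h(s) be the probability of absorption at square C starting from transient state s. Then h(square C) = 1 and h(square F) = 0. By first-step analysis:
h(square A) = 0.2·h(square A) + 0.28·0 + 0.19·h(square D) + 0.15·h(square E) + 0.18·1
h(square D) = 0.19·h(square A) + 0.23·0 + 0.17·h(square D) + 0.19·h(square E) + 0.22·1
h(square E) = 0.17·h(square A) + 0.23·0 + 0.23·h(square D) + 0.19·h(square E) + 0.18·1
Solving: h(square A) = 0.4173, h(square D) = 0.4615, h(square E) = 0.4408.
Starting from square A, the probability is 0.4173.

0.4173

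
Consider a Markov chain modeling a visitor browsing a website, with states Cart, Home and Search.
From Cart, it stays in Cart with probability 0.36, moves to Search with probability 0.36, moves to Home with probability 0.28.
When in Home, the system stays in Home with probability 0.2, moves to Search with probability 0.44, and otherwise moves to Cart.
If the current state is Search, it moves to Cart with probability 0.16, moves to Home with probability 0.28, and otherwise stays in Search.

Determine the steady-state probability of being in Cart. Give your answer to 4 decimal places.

Let the stationary distribution be π with π = πP and π_1 + π_2 + π_3 = 1.
π_1 = 0.36·π_1 + 0.36·π_2 + 0.16·π_3
π_2 = 0.28·π_1 + 0.2·π_2 + 0.28·π_3
Solving with the normalization constraint gives π = (0.2648, 0.2593, 0.4759).
So the stationary probability of Cart is 0.2648.

0.2648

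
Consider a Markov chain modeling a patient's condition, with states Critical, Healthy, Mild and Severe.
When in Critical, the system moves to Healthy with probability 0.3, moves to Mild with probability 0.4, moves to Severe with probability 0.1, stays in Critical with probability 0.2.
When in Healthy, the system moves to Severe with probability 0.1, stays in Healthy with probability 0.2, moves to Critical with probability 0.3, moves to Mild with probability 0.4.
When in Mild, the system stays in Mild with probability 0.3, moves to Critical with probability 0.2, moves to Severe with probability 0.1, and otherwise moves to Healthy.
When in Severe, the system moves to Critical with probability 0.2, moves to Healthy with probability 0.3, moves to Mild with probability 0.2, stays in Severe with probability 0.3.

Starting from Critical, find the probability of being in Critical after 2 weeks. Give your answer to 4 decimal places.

0.2300

Propagate the distribution vector 2 weeks from Critical.
After 0 weeks: (1.0000, 0.0000, 0.0000, 0.0000)
After 1 week: (0.2000, 0.3000, 0.4000, 0.1000)
After 2 weeks: (0.2300, 0.3100, 0.3400, 0.1200)
P(in Critical after 2 weeks) = 0.2300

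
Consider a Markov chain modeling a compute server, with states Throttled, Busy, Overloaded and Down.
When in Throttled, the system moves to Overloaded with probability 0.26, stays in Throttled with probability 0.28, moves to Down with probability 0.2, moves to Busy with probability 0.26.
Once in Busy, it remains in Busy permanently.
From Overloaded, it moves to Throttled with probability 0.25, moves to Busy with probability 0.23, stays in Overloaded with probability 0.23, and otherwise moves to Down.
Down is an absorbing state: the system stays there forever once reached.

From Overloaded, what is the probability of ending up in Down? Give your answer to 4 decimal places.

0.5288

Let h(s) be the probability of absorption at Down starting from transient state s. Then h(Down) = 1 and h(Busy) = 0. By first-step analysis:
h(Throttled) = 0.28·h(Throttled) + 0.26·0 + 0.26·h(Overloaded) + 0.2·1
h(Overloaded) = 0.25·h(Throttled) + 0.23·0 + 0.23·h(Overloaded) + 0.29·1
Solving: h(Throttled) = 0.4687, h(Overloaded) = 0.5288.
Starting from Overloaded, the probability is 0.5288.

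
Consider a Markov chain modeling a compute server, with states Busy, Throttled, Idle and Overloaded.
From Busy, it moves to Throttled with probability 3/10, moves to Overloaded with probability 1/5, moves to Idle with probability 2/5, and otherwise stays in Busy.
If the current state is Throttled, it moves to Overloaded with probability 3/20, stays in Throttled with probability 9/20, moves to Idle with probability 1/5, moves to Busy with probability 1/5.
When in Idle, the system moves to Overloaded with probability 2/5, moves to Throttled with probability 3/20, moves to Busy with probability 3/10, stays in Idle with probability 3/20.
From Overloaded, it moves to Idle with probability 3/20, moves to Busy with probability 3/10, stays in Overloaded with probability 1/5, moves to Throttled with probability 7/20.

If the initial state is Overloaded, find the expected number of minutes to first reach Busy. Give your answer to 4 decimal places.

Let t(s) be the expected number of minutes to first reach Busy from state s, with t(Busy) = 0. Conditioning on the first minute:
t(Throttled) = 1 + 0.45·t(Throttled) + 0.2·t(Idle) + 0.15·t(Overloaded)
t(Idle) = 1 + 0.15·t(Throttled) + 0.15·t(Idle) + 0.4·t(Overloaded)
t(Overloaded) = 1 + 0.35·t(Throttled) + 0.15·t(Idle) + 0.2·t(Overloaded)
Solving: t(Throttled) = 4.1909, t(Idle) = 3.6929, t(Overloaded) = 3.7759.
Expected minutes from Overloaded to Busy: 3.7759.

3.7759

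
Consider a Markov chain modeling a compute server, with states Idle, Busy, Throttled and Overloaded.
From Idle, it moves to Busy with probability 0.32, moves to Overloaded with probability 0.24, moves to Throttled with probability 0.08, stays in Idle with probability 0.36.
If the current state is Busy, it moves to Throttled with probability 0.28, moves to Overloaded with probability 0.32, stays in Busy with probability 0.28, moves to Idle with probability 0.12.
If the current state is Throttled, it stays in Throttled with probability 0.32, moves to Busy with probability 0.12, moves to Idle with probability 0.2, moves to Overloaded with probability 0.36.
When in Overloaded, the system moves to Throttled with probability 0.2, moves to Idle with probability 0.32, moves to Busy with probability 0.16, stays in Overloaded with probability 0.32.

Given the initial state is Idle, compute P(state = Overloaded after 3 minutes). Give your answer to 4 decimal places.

0.3068

Propagate the distribution vector 3 minutes from Idle.
After 0 minutes: (1.0000, 0.0000, 0.0000, 0.0000)
After 1 minute: (0.3600, 0.3200, 0.0800, 0.2400)
After 2 minutes: (0.2608, 0.2528, 0.1920, 0.2944)
After 3 minutes: (0.2568, 0.2244, 0.2120, 0.3068)
P(in Overloaded after 3 minutes) = 0.3068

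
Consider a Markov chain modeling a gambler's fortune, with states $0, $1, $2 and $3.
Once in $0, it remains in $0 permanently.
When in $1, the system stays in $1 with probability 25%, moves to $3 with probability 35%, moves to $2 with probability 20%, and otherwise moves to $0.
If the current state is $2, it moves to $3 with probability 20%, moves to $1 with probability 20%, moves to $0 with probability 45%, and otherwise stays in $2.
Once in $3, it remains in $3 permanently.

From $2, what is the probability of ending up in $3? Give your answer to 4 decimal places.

0.3682

Let h(s) be the probability of absorption at $3 starting from transient state s. Then h($3) = 1 and h($0) = 0. By first-step analysis:
h($1) = 0.2·0 + 0.25·h($1) + 0.2·h($2) + 0.35·1
h($2) = 0.45·0 + 0.2·h($1) + 0.15·h($2) + 0.2·1
Solving: h($1) = 0.5649, h($2) = 0.3682.
Starting from $2, the probability is 0.3682.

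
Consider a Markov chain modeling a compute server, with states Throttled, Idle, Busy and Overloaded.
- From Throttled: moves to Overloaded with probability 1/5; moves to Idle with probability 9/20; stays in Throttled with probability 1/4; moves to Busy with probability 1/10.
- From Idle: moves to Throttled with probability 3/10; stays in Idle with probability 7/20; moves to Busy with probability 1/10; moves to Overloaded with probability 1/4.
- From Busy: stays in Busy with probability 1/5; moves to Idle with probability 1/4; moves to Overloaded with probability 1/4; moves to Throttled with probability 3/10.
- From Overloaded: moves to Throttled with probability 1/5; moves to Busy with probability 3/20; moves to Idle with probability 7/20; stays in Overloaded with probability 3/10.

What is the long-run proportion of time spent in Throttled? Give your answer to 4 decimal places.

0.2620

Let the stationary distribution be π with π = πP and π_1 + π_2 + π_3 + π_4 = 1.
π_1 = 0.25·π_1 + 0.3·π_2 + 0.3·π_3 + 0.2·π_4
π_2 = 0.45·π_1 + 0.35·π_2 + 0.25·π_3 + 0.35·π_4
π_3 = 0.1·π_1 + 0.1·π_2 + 0.2·π_3 + 0.15·π_4
Solving with the normalization constraint gives π = (0.2620, 0.3637, 0.1250, 0.2494).
So the stationary probability of Throttled is 0.2620.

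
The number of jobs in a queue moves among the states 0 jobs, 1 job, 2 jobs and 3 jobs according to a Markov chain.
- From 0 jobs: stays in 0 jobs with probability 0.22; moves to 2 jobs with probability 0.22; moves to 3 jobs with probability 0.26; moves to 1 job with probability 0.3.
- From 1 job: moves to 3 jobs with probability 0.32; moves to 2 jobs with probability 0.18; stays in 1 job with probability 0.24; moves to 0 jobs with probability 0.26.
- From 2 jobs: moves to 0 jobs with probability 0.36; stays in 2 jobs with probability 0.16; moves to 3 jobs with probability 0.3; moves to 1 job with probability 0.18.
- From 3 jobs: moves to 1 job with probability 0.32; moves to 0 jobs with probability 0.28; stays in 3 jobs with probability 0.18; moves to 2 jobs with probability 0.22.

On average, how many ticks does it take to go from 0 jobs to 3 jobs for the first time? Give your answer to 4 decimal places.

3.5268

Let t(s) be the expected number of ticks to first reach 3 jobs from state s, with t(3 jobs) = 0. Conditioning on the first tick:
t(0 jobs) = 1 + 0.22·t(0 jobs) + 0.3·t(1 job) + 0.22·t(2 jobs)
t(1 job) = 1 + 0.26·t(0 jobs) + 0.24·t(1 job) + 0.18·t(2 jobs)
t(2 jobs) = 1 + 0.36·t(0 jobs) + 0.18·t(1 job) + 0.16·t(2 jobs)
Solving: t(0 jobs) = 3.5268, t(1 job) = 3.3313, t(2 jobs) = 3.4158.
Expected ticks from 0 jobs to 3 jobs: 3.5268.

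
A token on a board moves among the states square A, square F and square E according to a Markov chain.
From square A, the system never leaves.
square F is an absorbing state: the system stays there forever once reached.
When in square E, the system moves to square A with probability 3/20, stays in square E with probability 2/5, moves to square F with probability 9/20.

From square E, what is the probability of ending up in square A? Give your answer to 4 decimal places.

Let h(s) be the probability of absorption at square A starting from transient state s. Then h(square A) = 1 and h(square F) = 0. By first-step analysis:
h(square E) = 0.15·1 + 0.45·0 + 0.4·h(square E)
Solving: h(square E) = 0.2500.
Starting from square E, the probability is 0.2500.

0.2500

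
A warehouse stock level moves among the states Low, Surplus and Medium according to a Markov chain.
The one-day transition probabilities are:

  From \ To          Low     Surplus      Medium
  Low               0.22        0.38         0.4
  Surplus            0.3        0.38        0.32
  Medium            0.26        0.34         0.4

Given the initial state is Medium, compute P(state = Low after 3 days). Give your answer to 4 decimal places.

Propagate the distribution vector 3 days from Medium.
After 0 days: (0.0000, 0.0000, 1.0000)
After 1 day: (0.2600, 0.3400, 0.4000)
After 2 days: (0.2632, 0.3640, 0.3728)
After 3 days: (0.2640, 0.3651, 0.3709)
P(in Low after 3 days) = 0.2640

0.2640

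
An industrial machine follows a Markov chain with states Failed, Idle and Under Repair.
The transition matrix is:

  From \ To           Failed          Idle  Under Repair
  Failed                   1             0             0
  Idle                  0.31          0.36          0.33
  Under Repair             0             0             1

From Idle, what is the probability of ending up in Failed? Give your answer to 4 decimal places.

Let h(s) be the probability of absorption at Failed starting from transient state s. Then h(Failed) = 1 and h(Under Repair) = 0. By first-step analysis:
h(Idle) = 0.31·1 + 0.36·h(Idle) + 0.33·0
Solving: h(Idle) = 0.4844.
Starting from Idle, the probability is 0.4844.

0.4844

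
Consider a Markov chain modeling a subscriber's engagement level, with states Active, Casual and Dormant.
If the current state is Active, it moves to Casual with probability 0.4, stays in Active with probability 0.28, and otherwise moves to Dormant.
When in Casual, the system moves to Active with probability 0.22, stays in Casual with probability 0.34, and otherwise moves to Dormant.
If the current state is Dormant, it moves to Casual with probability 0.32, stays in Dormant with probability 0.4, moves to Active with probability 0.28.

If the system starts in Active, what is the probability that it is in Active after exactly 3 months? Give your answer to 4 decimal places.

0.2590

Propagate the distribution vector 3 months from Active.
After 0 months: (1.0000, 0.0000, 0.0000)
After 1 month: (0.2800, 0.4000, 0.3200)
After 2 months: (0.2560, 0.3504, 0.3936)
After 3 months: (0.2590, 0.3475, 0.3935)
P(in Active after 3 months) = 0.2590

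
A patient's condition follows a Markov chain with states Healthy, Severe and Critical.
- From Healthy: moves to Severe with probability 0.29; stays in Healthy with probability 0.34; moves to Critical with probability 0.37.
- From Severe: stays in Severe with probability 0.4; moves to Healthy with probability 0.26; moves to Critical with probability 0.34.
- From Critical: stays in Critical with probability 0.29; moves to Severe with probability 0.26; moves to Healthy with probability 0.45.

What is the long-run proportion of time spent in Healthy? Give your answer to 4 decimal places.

0.3516

Let the stationary distribution be π with π = πP and π_1 + π_2 + π_3 = 1.
π_1 = 0.34·π_1 + 0.26·π_2 + 0.45·π_3
π_2 = 0.29·π_1 + 0.4·π_2 + 0.26·π_3
Solving with the normalization constraint gives π = (0.3516, 0.3146, 0.3339).
So the stationary probability of Healthy is 0.3516.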